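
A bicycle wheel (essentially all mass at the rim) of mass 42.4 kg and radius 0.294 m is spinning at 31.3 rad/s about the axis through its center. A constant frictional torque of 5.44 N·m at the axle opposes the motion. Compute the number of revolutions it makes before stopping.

≈ 52.5 revolutions

I = MR² = (42.4)(0.294)² = 3.665 kg·m².
The net torque has magnitude 5.44 N·m, opposing ω.
|α| = τ/I = 5.440/3.665 = 1.484 rad/s² (deceleration).
ω² = ω₀² − 2|α|θ with ω = 0 ⇒ θ = ω₀²/(2|α|) = 330.0 rad = 52.52 rev.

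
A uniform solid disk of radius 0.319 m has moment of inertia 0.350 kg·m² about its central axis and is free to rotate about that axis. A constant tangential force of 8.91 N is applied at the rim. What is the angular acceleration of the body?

τ = F R = (8.91)(0.319) = 2.842 N·m.
From τ = Iα: α = 2.842/0.3500 = 8.121 rad/s².

α ≈ 8.12 rad/s²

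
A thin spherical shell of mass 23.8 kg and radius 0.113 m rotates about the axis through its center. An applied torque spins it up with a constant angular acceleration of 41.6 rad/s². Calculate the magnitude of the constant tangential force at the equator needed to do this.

I = (2/3)MR² = (2/3)(23.8)(0.113)² = 0.2026 kg·m².
The required torque is τ = Iα = (0.2026)(41.60) = 8.428 N·m.
A tangential force at the equator gives τ = FR, so F = τ/R = 8.428/0.113 = 74.59 N.

F ≈ 74.6 N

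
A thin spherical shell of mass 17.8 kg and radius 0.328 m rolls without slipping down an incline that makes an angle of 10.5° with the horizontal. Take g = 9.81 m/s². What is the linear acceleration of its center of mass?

a ≈ 1.07 m/s²

Translation along the incline: Mg sinθ − f = Ma.
Rotation about the center: fR = Iα with I = (2/3)MR². No-slip gives a = αR, so f = (I/R²)a = (2/3)M a.
Substituting: Mg sinθ = (1 + 0.6667)Ma, so a = g sinθ/(1 + 0.6667) = (9.81) sin 10.5° / 1.667 = 1.073 m/s².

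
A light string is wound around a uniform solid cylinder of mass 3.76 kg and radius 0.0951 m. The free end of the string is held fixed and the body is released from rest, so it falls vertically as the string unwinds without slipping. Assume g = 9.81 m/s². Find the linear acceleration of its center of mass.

Translation: Mg − T = Ma. Rotation about the center: TR = Iα with I = ½MR².
With a = αR: T = (I/R²)a = (1/2)M a, so Mg = (1 + 0.5000)Ma.
a = g/(1 + 0.5000) = 9.81/1.500 = 6.540 m/s².

a ≈ 6.54 m/s²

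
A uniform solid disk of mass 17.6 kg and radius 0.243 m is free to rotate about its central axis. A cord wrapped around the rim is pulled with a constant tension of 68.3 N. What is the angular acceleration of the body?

α ≈ 31.9 rad/s²

I = ½MR² = (1/2)(17.6)(0.243)² = 0.5196 kg·m².
τ = F R = (68.3)(0.243) = 16.60 N·m.
From τ = Iα: α = 16.60/0.5196 = 31.94 rad/s².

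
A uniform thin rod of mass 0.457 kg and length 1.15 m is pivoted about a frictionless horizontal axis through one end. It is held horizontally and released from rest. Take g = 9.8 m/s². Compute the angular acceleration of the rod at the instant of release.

About the pivot, I = (1/3)ML² = (1/3)(0.457)(1.15)² = 0.2015 kg·m².
The weight acts at the center, a distance L/2 = 0.5750 m from the pivot; τ = Mg(L/2) = 2.575 N·m.
α = τ/I = 2.575/0.2015 = 12.78 rad/s².

α ≈ 12.8 rad/s²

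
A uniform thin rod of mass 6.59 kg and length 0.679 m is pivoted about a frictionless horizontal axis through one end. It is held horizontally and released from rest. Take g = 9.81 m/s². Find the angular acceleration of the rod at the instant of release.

About the pivot, I = (1/3)ML² = (1/3)(6.59)(0.679)² = 1.013 kg·m².
The weight acts at the center, a distance L/2 = 0.3395 m from the pivot; τ = Mg(L/2) = 21.95 N·m.
α = τ/I = 21.95/1.013 = 21.67 rad/s².

α ≈ 21.7 rad/s²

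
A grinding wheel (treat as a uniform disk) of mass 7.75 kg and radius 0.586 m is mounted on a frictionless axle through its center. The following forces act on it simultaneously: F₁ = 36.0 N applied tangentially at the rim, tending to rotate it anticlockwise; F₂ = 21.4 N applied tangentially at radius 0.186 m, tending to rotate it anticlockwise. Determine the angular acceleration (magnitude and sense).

I = ½MR² = (1/2)(7.75)(0.586)² = 1.331 kg·m².
Taking anticlockwise as positive: τ₁ = +(36.0)(0.586) = +21.10 N·m; τ₂ = +(21.4)(0.186) = +3.980 N·m.
Net torque τ = 25.08 N·m.
α = τ/I = 25.08/1.331 = 18.85 rad/s².

α ≈ 18.8 rad/s², anticlockwise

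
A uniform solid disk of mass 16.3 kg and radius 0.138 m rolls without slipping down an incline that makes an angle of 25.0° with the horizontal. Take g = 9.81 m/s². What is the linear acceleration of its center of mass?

Translation along the incline: Mg sinθ − f = Ma.
Rotation about the center: fR = Iα with I = ½MR². No-slip gives a = αR, so f = (I/R²)a = (1/2)M a.
Substituting: Mg sinθ = (1 + 0.5000)Ma, so a = g sinθ/(1 + 0.5000) = (9.81) sin 25.0° / 1.500 = 2.764 m/s².

a ≈ 2.76 m/s²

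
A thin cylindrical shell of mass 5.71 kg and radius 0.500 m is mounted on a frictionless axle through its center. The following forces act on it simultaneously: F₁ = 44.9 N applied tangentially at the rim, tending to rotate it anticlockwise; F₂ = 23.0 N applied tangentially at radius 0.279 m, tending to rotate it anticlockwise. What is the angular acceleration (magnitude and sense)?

I = MR² = (5.71)(0.500)² = 1.427 kg·m².
Taking anticlockwise as positive: τ₁ = +(44.9)(0.500) = +22.45 N·m; τ₂ = +(23.0)(0.279) = +6.417 N·m.
Net torque τ = 28.87 N·m.
α = τ/I = 28.87/1.427 = 20.22 rad/s².

α ≈ 20.2 rad/s², anticlockwise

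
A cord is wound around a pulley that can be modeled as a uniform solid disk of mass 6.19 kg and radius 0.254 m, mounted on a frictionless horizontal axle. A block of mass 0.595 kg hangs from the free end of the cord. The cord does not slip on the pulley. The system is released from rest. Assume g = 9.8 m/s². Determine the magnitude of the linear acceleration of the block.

I = ½MR² = (1/2)(6.19)(0.254)² = 0.1997 kg·m².
Block: mg − T = ma. Pulley: TR = Iα. No-slip: a = αR, so T = (I/R²)a = 3.095·a.
Then mg = (m + 3.095)a, so a = (0.595)(9.8)/(0.595 + 3.095) = 1.580 m/s².

a ≈ 1.58 m/s²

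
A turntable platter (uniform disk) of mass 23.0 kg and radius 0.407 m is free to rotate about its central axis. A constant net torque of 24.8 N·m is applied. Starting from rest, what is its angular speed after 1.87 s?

I = ½MR² = (1/2)(23.0)(0.407)² = 1.905 kg·m².
α = τ/I = 24.8/1.905 = 13.02 rad/s².
ω = ω₀ + αt = 0 + (13.02)(1.87) = 24.34 rad/s.

ω ≈ 24.3 rad/s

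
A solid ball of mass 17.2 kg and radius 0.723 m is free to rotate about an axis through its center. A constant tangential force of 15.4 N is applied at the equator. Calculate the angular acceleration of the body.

α ≈ 3.10 rad/s²

I = (2/5)MR² = (2/5)(17.2)(0.723)² = 3.596 kg·m².
τ = F R = (15.4)(0.723) = 11.13 N·m.
Newton's second law for rotation, τ = Iα, gives α = τ/I = 11.13/3.596 = 3.096 rad/s².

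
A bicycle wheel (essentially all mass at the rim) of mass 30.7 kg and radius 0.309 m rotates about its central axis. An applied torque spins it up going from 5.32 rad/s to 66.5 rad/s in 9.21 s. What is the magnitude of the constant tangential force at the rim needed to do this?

I = MR² = (30.7)(0.309)² = 2.931 kg·m².
α = Δω/Δt = (66.5 − 5.32)/9.21 = 6.643 rad/s².
The required torque is τ = Iα = (2.931)(6.643) = 19.47 N·m.
A tangential force at the rim gives τ = FR, so F = τ/R = 19.47/0.309 = 63.02 N.

F ≈ 63.0 N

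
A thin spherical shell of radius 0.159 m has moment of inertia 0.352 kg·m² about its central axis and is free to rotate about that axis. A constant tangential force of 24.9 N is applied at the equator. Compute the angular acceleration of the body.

τ = F R = (24.9)(0.159) = 3.959 N·m.
Newton's second law for rotation, τ = Iα, gives α = τ/I = 3.959/0.3520 = 11.25 rad/s².

α ≈ 11.2 rad/s²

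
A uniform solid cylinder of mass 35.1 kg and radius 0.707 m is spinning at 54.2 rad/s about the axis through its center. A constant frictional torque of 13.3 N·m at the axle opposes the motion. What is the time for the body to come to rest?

I = ½MR² = (1/2)(35.1)(0.707)² = 8.772 kg·m².
The net torque has magnitude 13.3 N·m, opposing ω.
|α| = τ/I = 13.30/8.772 = 1.516 rad/s² (deceleration).
0 = ω₀ − |α|t ⇒ t = ω₀/|α| = 54.2/1.516 = 35.75 s.

t ≈ 35.7 s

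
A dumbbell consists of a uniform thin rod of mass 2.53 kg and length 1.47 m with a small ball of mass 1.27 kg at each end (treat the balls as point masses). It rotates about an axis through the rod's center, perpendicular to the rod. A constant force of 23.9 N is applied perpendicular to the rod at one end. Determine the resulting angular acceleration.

I_rod = (1/12)ML² = (1/12)(2.53)(1.47)² = 0.4556 kg·m².
I_balls = 2·m·(L/2)² = 2(1.27)(0.7350)² = 1.372 kg·m².
Total I = 1.828 kg·m².
τ = F·(L/2) = (23.9)(0.735) = 17.57 N·m.
α = τ/I = 17.57/1.828 = 9.611 rad/s².

α ≈ 9.61 rad/s²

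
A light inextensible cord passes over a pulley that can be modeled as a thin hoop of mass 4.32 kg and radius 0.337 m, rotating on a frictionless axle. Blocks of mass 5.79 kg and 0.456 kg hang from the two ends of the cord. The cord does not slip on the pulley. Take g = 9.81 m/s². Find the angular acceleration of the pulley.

I = MR² = (4.32)(0.337)² = 0.4906 kg·m².
Heavier block: m₁g − T₁ = m₁a. Lighter block: T₂ − m₂g = m₂a.
Pulley: (T₁ − T₂)R = Iα = I(a/R), so T₁ − T₂ = (I/R²)a = 1·M_p a = 4.320·a.
Adding the three: (m₁ − m₂)g = (m₁ + m₂ + 4.320)a, so a = (5.79 − 0.456)(9.81)/(5.79 + 0.456 + 4.320) = 4.952 m/s².
α = a/R = 4.952/0.337 = 14.70 rad/s².

α ≈ 14.7 rad/s²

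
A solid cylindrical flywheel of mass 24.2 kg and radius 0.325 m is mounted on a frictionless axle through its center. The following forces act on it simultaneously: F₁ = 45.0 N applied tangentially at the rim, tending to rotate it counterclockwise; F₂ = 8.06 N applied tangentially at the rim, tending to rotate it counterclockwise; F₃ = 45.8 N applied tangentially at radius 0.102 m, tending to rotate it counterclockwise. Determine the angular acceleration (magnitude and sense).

I = ½MR² = (1/2)(24.2)(0.325)² = 1.278 kg·m².
Taking counterclockwise as positive: τ₁ = +(45.0)(0.325) = +14.62 N·m; τ₂ = +(8.06)(0.325) = +2.620 N·m; τ₃ = +(45.8)(0.102) = +4.672 N·m.
Net torque τ = 21.92 N·m.
α = τ/I = 21.92/1.278 = 17.15 rad/s².

α ≈ 17.1 rad/s², counterclockwise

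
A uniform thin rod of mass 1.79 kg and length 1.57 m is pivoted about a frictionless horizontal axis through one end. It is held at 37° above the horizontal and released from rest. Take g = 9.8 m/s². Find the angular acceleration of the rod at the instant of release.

About the pivot, I = (1/3)ML² = (1/3)(1.79)(1.57)² = 1.471 kg·m².
The weight acts at the center, a distance L/2 = 0.7850 m from the pivot; τ = Mg(L/2) cos 37° = 11.00 N·m.
α = τ/I = 11.00/1.471 = 7.478 rad/s².
(Equivalently α = (3g/(2L)) cos 37° = 7.478 rad/s².)

α ≈ 7.48 rad/s²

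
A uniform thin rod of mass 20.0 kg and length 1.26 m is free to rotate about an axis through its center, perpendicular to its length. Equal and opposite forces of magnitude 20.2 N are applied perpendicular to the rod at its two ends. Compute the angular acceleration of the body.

α ≈ 9.62 rad/s²

I = (1/12)ML² = (1/12)(20.0)(1.26)² = 2.646 kg·m².
The couple gives τ = F·(L/2) + F·(L/2) = F L = (20.2)(1.26) = 25.45 N·m.
Newton's second law for rotation, τ = Iα, gives α = τ/I = 25.45/2.646 = 9.619 rad/s².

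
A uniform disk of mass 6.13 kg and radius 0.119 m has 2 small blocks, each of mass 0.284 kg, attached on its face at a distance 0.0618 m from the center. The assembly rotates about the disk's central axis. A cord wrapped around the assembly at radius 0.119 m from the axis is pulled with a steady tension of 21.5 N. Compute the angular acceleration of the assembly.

I_disk = ½MR² = ½(6.13)(0.119)² = 0.04340 kg·m².
I_blocks = 2·m·r² = 2(0.284)(0.0618)² = 0.002169 kg·m².
Total I = 0.04557 kg·m².
τ = F r = (21.5)(0.119) = 2.558 N·m.
α = τ/I = 2.558/0.04557 = 56.14 rad/s².

α ≈ 56.1 rad/s²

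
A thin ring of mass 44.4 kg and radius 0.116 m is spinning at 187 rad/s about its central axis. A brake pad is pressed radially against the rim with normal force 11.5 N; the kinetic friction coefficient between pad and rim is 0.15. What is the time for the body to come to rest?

t ≈ 558 s

I = MR² = (44.4)(0.116)² = 0.5974 kg·m².
Friction force f = μN = (0.15)(11.5) = 1.725 N at the rim; torque magnitude τ = fR = 0.2001 N·m, opposing ω.
|α| = τ/I = 0.2001/0.5974 = 0.3349 rad/s² (deceleration).
0 = ω₀ − |α|t ⇒ t = ω₀/|α| = 187/0.3349 = 558.3 s.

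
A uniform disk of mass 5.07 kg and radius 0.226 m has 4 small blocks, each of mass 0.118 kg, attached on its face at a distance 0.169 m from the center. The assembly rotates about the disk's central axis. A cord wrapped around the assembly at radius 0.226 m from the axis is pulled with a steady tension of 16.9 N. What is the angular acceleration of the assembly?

I_disk = ½MR² = ½(5.07)(0.226)² = 0.1295 kg·m².
I_blocks = 4·m·r² = 4(0.118)(0.169)² = 0.01348 kg·m².
Total I = 0.1430 kg·m².
τ = F r = (16.9)(0.226) = 3.819 N·m.
α = τ/I = 3.819/0.1430 = 26.72 rad/s².

α ≈ 26.7 rad/s²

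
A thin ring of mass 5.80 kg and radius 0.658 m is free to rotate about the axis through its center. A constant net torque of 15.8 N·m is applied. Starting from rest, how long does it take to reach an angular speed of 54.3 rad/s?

t ≈ 8.63 s

I = MR² = (5.80)(0.658)² = 2.511 kg·m².
α = τ/I = 15.8/2.511 = 6.292 rad/s².
ω = αt ⇒ t = ω/α = 54.3/6.292 = 8.630 s.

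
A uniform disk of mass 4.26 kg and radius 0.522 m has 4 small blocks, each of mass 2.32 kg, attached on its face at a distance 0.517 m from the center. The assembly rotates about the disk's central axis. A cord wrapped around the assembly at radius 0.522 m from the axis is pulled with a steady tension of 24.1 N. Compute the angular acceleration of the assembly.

I_disk = ½MR² = ½(4.26)(0.522)² = 0.5804 kg·m².
I_blocks = 4·m·r² = 4(2.32)(0.517)² = 2.480 kg·m².
Total I = 3.061 kg·m².
τ = F r = (24.1)(0.522) = 12.58 N·m.
α = τ/I = 12.58/3.061 = 4.110 rad/s².

α ≈ 4.11 rad/s²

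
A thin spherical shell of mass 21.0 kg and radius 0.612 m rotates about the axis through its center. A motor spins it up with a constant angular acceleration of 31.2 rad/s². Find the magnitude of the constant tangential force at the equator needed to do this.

I = (2/3)MR² = (2/3)(21.0)(0.612)² = 5.244 kg·m².
The required torque is τ = Iα = (5.244)(31.20) = 163.6 N·m.
A tangential force at the equator gives τ = FR, so F = τ/R = 163.6/0.612 = 267.3 N.

F ≈ 267 N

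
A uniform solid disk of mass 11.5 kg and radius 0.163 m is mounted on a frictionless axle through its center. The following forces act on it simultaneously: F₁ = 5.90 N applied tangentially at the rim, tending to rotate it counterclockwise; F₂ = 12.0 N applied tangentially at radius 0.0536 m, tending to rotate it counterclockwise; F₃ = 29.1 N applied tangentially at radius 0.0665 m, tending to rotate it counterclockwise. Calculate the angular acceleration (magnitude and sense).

I = ½MR² = (1/2)(11.5)(0.163)² = 0.1528 kg·m².
Taking counterclockwise as positive: τ₁ = +(5.90)(0.163) = +0.9617 N·m; τ₂ = +(12.0)(0.0536) = +0.6432 N·m; τ₃ = +(29.1)(0.0665) = +1.935 N·m.
Net torque τ = 3.540 N·m.
α = τ/I = 3.540/0.1528 = 23.17 rad/s².

α ≈ 23.2 rad/s², counterclockwise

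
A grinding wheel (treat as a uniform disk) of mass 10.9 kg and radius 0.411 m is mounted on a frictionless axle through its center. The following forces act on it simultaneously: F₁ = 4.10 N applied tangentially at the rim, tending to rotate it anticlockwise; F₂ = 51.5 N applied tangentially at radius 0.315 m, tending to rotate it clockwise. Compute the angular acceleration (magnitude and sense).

I = ½MR² = (1/2)(10.9)(0.411)² = 0.9206 kg·m².
Taking anticlockwise as positive: τ₁ = +(4.10)(0.411) = +1.685 N·m; τ₂ = −(51.5)(0.315) = −16.22 N·m.
Net torque τ = -14.54 N·m.
α = τ/I = -14.54/0.9206 = -15.79 rad/s².

α ≈ 15.8 rad/s², clockwise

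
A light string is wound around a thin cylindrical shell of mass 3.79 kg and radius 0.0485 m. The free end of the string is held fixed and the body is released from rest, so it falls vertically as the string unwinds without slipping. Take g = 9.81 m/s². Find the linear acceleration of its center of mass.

a ≈ 4.91 m/s²

Translation: Mg − T = Ma. Rotation about the center: TR = Iα with I = MR².
With a = αR: T = (I/R²)a = M a, so Mg = (1 + 1.000)Ma.
a = g/(1 + 1.000) = 9.81/2.000 = 4.905 m/s².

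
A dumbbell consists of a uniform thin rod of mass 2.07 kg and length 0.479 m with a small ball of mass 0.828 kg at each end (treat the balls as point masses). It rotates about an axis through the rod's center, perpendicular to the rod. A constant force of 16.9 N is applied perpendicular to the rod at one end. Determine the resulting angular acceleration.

I_rod = (1/12)ML² = (1/12)(2.07)(0.479)² = 0.03958 kg·m².
I_balls = 2·m·(L/2)² = 2(0.828)(0.2395)² = 0.09499 kg·m².
Total I = 0.1346 kg·m².
τ = F·(L/2) = (16.9)(0.239) = 4.048 N·m.
α = τ/I = 4.048/0.1346 = 30.08 rad/s².

α ≈ 30.1 rad/s²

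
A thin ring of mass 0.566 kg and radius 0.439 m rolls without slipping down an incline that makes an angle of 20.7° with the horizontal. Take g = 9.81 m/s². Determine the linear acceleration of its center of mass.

a ≈ 1.73 m/s²

Translation along the incline: Mg sinθ − f = Ma.
Rotation about the center: fR = Iα with I = MR². No-slip gives a = αR, so f = (I/R²)a = M a.
Substituting: Mg sinθ = (1 + 1.000)Ma, so a = g sinθ/(1 + 1.000) = (9.81) sin 20.7° / 2.000 = 1.734 m/s².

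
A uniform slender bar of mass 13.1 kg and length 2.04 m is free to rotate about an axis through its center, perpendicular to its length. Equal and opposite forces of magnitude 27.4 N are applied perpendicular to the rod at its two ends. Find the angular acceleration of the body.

I = (1/12)ML² = (1/12)(13.1)(2.04)² = 4.543 kg·m².
The couple gives τ = F·(L/2) + F·(L/2) = F L = (27.4)(2.04) = 55.90 N·m.
Newton's second law for rotation, τ = Iα, gives α = τ/I = 55.90/4.543 = 12.30 rad/s².

α ≈ 12.3 rad/s²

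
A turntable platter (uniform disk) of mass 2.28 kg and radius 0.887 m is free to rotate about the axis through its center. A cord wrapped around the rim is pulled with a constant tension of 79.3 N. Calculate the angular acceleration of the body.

I = ½MR² = (1/2)(2.28)(0.887)² = 0.8969 kg·m².
τ = F R = (79.3)(0.887) = 70.34 N·m.
From τ = Iα: α = 70.34/0.8969 = 78.42 rad/s².

α ≈ 78.4 rad/s²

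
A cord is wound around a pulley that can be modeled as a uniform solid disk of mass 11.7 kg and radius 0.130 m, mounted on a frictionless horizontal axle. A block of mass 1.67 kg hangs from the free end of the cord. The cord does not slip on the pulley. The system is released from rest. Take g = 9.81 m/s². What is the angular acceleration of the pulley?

α ≈ 16.8 rad/s²

I = ½MR² = (1/2)(11.7)(0.130)² = 0.09886 kg·m².
Block: mg − T = ma. Pulley: TR = Iα. No-slip: a = αR, so T = (I/R²)a = 5.850·a.
Then mg = (m + 5.850)a, so a = (1.67)(9.81)/(1.67 + 5.850) = 2.179 m/s².
α = a/R = 2.179/0.130 = 16.76 rad/s².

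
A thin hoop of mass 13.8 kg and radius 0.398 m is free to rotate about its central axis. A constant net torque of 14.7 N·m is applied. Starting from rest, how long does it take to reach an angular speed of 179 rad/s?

I = MR² = (13.8)(0.398)² = 2.186 kg·m².
α = τ/I = 14.7/2.186 = 6.725 rad/s².
ω = αt ⇒ t = ω/α = 179/6.725 = 26.62 s.

t ≈ 26.6 s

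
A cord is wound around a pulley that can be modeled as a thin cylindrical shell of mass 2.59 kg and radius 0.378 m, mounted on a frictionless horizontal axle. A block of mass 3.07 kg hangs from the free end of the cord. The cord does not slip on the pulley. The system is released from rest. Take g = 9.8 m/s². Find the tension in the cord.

T ≈ 13.8 N

I = MR² = (2.59)(0.378)² = 0.3701 kg·m².
Block: mg − T = ma. Pulley: TR = Iα. No-slip: a = αR, so T = (I/R²)a = 2.590·a.
Then mg = (m + 2.590)a, so a = (3.07)(9.8)/(3.07 + 2.590) = 5.316 m/s².
T = 2.590·a = 13.77 N.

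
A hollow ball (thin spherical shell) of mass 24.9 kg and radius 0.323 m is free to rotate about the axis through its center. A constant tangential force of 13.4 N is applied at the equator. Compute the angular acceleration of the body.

α ≈ 2.50 rad/s²

I = (2/3)MR² = (2/3)(24.9)(0.323)² = 1.732 kg·m².
τ = F R = (13.4)(0.323) = 4.328 N·m.
Newton's second law for rotation, τ = Iα, gives α = τ/I = 4.328/1.732 = 2.499 rad/s².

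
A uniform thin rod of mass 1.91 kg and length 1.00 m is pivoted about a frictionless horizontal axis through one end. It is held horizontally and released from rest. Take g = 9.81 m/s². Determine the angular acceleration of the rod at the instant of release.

α ≈ 14.7 rad/s²

About the pivot, I = (1/3)ML² = (1/3)(1.91)(1.00)² = 0.6367 kg·m².
The weight acts at the center, a distance L/2 = 0.5000 m from the pivot; τ = Mg(L/2) = 9.369 N·m.
α = τ/I = 9.369/0.6367 = 14.72 rad/s².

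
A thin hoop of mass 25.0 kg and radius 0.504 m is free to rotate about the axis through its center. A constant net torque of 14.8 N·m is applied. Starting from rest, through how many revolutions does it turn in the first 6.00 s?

I = MR² = (25.0)(0.504)² = 6.350 kg·m².
α = τ/I = 14.8/6.350 = 2.331 rad/s².
θ = ½αt² = ½(2.331)(6.00)² = 41.95 rad.
Revolutions = θ/(2π) = 6.677.

≈ 6.68 revolutions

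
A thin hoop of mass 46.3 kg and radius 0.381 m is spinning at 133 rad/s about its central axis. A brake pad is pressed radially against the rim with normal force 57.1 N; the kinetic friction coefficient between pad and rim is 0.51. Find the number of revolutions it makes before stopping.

≈ 853 revolutions

I = MR² = (46.3)(0.381)² = 6.721 kg·m².
Friction force f = μN = (0.51)(57.1) = 29.12 N at the rim; torque magnitude τ = fR = 11.10 N·m, opposing ω.
|α| = τ/I = 11.10/6.721 = 1.651 rad/s² (deceleration).
ω² = ω₀² − 2|α|θ with ω = 0 ⇒ θ = ω₀²/(2|α|) = 5358 rad = 852.7 rev.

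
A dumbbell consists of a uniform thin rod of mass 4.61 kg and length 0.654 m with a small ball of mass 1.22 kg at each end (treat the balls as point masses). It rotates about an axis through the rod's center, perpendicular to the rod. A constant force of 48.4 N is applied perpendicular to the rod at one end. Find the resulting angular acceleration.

α ≈ 37.2 rad/s²

I_rod = (1/12)ML² = (1/12)(4.61)(0.654)² = 0.1643 kg·m².
I_balls = 2·m·(L/2)² = 2(1.22)(0.3270)² = 0.2609 kg·m².
Total I = 0.4252 kg·m².
τ = F·(L/2) = (48.4)(0.327) = 15.83 N·m.
α = τ/I = 15.83/0.4252 = 37.22 rad/s².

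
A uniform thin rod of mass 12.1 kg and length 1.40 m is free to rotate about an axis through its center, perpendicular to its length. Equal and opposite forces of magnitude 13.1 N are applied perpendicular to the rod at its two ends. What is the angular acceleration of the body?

α ≈ 9.28 rad/s²

I = (1/12)ML² = (1/12)(12.1)(1.40)² = 1.976 kg·m².
The couple gives τ = F·(L/2) + F·(L/2) = F L = (13.1)(1.40) = 18.34 N·m.
From τ = Iα: α = 18.34/1.976 = 9.280 rad/s².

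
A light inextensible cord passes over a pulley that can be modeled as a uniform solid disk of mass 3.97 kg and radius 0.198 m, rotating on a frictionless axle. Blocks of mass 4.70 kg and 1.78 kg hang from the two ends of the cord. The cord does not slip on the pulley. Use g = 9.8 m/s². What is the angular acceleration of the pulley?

α ≈ 17.1 rad/s²

I = ½MR² = (1/2)(3.97)(0.198)² = 0.07782 kg·m².
Heavier block: m₁g − T₁ = m₁a. Lighter block: T₂ − m₂g = m₂a.
Pulley: (T₁ − T₂)R = Iα = I(a/R), so T₁ − T₂ = (I/R²)a = (1/2)M_p a = 1.985·a.
Adding the three: (m₁ − m₂)g = (m₁ + m₂ + 1.985)a, so a = (4.70 − 1.78)(9.8)/(4.70 + 1.78 + 1.985) = 3.381 m/s².
α = a/R = 3.381/0.198 = 17.07 rad/s².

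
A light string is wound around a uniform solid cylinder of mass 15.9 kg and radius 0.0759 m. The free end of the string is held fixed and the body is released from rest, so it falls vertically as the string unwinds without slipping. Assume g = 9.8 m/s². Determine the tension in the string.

Translation: Mg − T = Ma. Rotation about the center: TR = Iα with I = ½MR².
With a = αR: T = (I/R²)a = (1/2)M a, so Mg = (1 + 0.5000)Ma.
a = g/(1 + 0.5000) = 9.8/1.500 = 6.533 m/s².
T = 0.5000·M·a = (0.5000)(15.9)(6.533) = 51.94 N.

T ≈ 51.9 N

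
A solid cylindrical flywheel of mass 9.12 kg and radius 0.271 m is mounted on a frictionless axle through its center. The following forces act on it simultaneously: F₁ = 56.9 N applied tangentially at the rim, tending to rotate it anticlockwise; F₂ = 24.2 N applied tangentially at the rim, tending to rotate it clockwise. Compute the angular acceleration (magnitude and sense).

α ≈ 26.5 rad/s², anticlockwise

I = ½MR² = (1/2)(9.12)(0.271)² = 0.3349 kg·m².
Taking anticlockwise as positive: τ₁ = +(56.9)(0.271) = +15.42 N·m; τ₂ = −(24.2)(0.271) = −6.558 N·m.
Net torque τ = 8.862 N·m.
α = τ/I = 8.862/0.3349 = 26.46 rad/s².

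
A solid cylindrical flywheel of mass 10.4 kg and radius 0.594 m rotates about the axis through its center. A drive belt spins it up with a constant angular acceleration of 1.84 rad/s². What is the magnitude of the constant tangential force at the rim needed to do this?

I = ½MR² = (1/2)(10.4)(0.594)² = 1.835 kg·m².
The required torque is τ = Iα = (1.835)(1.840) = 3.376 N·m.
A tangential force at the rim gives τ = FR, so F = τ/R = 3.376/0.594 = 5.683 N.

F ≈ 5.68 N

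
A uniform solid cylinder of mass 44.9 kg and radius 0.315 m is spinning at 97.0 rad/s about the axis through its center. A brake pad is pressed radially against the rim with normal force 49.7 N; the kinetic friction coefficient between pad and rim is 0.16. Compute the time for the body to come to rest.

t ≈ 86.3 s

I = ½MR² = (1/2)(44.9)(0.315)² = 2.228 kg·m².
Friction force f = μN = (0.16)(49.7) = 7.952 N at the rim; torque magnitude τ = fR = 2.505 N·m, opposing ω.
|α| = τ/I = 2.505/2.228 = 1.124 rad/s² (deceleration).
0 = ω₀ − |α|t ⇒ t = ω₀/|α| = 97.0/1.124 = 86.26 s.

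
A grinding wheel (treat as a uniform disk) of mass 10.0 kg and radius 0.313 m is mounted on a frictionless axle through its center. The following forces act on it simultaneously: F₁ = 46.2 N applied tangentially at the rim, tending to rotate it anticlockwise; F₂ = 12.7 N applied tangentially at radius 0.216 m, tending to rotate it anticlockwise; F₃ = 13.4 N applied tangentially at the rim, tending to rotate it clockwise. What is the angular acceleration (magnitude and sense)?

I = ½MR² = (1/2)(10.0)(0.313)² = 0.4898 kg·m².
Taking anticlockwise as positive: τ₁ = +(46.2)(0.313) = +14.46 N·m; τ₂ = +(12.7)(0.216) = +2.743 N·m; τ₃ = −(13.4)(0.313) = −4.194 N·m.
Net torque τ = 13.01 N·m.
α = τ/I = 13.01/0.4898 = 26.56 rad/s².

α ≈ 26.6 rad/s², anticlockwise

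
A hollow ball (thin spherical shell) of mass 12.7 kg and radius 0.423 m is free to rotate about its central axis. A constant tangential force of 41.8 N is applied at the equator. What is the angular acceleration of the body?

α ≈ 11.7 rad/s²

I = (2/3)MR² = (2/3)(12.7)(0.423)² = 1.515 kg·m².
τ = F R = (41.8)(0.423) = 17.68 N·m.
Newton's second law for rotation, τ = Iα, gives α = τ/I = 17.68/1.515 = 11.67 rad/s².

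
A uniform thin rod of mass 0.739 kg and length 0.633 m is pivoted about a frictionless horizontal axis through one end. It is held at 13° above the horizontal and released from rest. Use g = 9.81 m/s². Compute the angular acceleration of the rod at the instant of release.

α ≈ 22.7 rad/s²

About the pivot, I = (1/3)ML² = (1/3)(0.739)(0.633)² = 0.09870 kg·m².
The weight acts at the center, a distance L/2 = 0.3165 m from the pivot; τ = Mg(L/2) cos 13° = 2.236 N·m.
α = τ/I = 2.236/0.09870 = 22.65 rad/s².
(Equivalently α = (3g/(2L)) cos 13° = 22.65 rad/s².)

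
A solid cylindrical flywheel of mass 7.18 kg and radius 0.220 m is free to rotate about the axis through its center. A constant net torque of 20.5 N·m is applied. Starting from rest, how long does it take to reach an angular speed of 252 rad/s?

t ≈ 2.14 s

I = ½MR² = (1/2)(7.18)(0.220)² = 0.1738 kg·m².
α = τ/I = 20.5/0.1738 = 118.0 rad/s².
ω = αt ⇒ t = ω/α = 252/118.0 = 2.136 s.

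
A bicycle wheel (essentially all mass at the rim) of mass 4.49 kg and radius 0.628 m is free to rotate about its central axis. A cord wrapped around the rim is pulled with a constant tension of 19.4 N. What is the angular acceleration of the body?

I = MR² = (4.49)(0.628)² = 1.771 kg·m².
τ = F R = (19.4)(0.628) = 12.18 N·m.
From τ = Iα: α = 12.18/1.771 = 6.880 rad/s².

α ≈ 6.88 rad/s²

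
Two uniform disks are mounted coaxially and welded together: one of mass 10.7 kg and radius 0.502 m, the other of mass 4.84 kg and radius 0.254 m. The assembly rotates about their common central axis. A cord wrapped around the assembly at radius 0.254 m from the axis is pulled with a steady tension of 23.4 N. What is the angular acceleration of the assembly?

α ≈ 3.95 rad/s²

I = ½M₁R₁² + ½M₂R₂² = ½(10.7)(0.502)² + ½(4.84)(0.254)² = 1.504 kg·m².
τ = F r = (23.4)(0.254) = 5.944 N·m.
α = τ/I = 5.944/1.504 = 3.951 rad/s².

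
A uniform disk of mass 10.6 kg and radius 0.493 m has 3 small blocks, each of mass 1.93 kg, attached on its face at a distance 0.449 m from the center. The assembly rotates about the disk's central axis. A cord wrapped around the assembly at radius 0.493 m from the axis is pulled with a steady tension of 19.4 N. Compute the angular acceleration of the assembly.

I_disk = ½MR² = ½(10.6)(0.493)² = 1.288 kg·m².
I_blocks = 3·m·r² = 3(1.93)(0.449)² = 1.167 kg·m².
Total I = 2.455 kg·m².
τ = F r = (19.4)(0.493) = 9.564 N·m.
α = τ/I = 9.564/2.455 = 3.895 rad/s².

α ≈ 3.90 rad/s²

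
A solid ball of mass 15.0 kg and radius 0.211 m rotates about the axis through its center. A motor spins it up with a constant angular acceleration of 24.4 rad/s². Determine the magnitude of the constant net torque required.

I = (2/5)MR² = (2/5)(15.0)(0.211)² = 0.2671 kg·m².
τ = Iα = (0.2671)(24.40) = 6.518 N·m.

τ ≈ 6.52 N·m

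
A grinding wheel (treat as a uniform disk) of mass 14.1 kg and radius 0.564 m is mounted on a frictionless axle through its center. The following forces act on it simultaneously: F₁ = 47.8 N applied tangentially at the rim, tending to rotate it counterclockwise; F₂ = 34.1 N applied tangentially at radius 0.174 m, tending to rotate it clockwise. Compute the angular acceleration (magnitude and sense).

I = ½MR² = (1/2)(14.1)(0.564)² = 2.243 kg·m².
Taking counterclockwise as positive: τ₁ = +(47.8)(0.564) = +26.96 N·m; τ₂ = −(34.1)(0.174) = −5.933 N·m.
Net torque τ = 21.03 N·m.
α = τ/I = 21.03/2.243 = 9.376 rad/s².

α ≈ 9.38 rad/s², counterclockwise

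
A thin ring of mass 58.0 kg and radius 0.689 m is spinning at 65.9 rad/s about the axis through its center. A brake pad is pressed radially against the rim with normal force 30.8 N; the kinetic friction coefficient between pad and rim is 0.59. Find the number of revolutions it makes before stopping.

I = MR² = (58.0)(0.689)² = 27.53 kg·m².
Friction force f = μN = (0.59)(30.8) = 18.17 N at the rim; torque magnitude τ = fR = 12.52 N·m, opposing ω.
|α| = τ/I = 12.52/27.53 = 0.4547 rad/s² (deceleration).
ω² = ω₀² − 2|α|θ with ω = 0 ⇒ θ = ω₀²/(2|α|) = 4775 rad = 760.0 rev.

≈ 760 revolutions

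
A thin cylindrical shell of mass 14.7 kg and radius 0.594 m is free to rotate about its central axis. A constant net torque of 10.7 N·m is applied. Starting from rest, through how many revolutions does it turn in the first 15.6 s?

I = MR² = (14.7)(0.594)² = 5.187 kg·m².
α = τ/I = 10.7/5.187 = 2.063 rad/s².
θ = ½αt² = ½(2.063)(15.6)² = 251.0 rad.
Revolutions = θ/(2π) = 39.95.

≈ 40.0 revolutions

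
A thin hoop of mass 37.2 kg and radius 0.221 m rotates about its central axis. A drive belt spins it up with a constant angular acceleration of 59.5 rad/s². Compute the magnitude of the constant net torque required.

I = MR² = (37.2)(0.221)² = 1.817 kg·m².
τ = Iα = (1.817)(59.50) = 108.1 N·m.

τ ≈ 108 N·m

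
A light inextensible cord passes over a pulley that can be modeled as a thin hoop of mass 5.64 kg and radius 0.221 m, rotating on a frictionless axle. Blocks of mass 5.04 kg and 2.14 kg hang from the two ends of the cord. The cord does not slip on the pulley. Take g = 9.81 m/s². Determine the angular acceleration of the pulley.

α ≈ 10.0 rad/s²

I = MR² = (5.64)(0.221)² = 0.2755 kg·m².
Heavier block: m₁g − T₁ = m₁a. Lighter block: T₂ − m₂g = m₂a.
Pulley: (T₁ − T₂)R = Iα = I(a/R), so T₁ − T₂ = (I/R²)a = 1·M_p a = 5.640·a.
Adding the three: (m₁ − m₂)g = (m₁ + m₂ + 5.640)a, so a = (5.04 − 2.14)(9.81)/(5.04 + 2.14 + 5.640) = 2.219 m/s².
α = a/R = 2.219/0.221 = 10.04 rad/s².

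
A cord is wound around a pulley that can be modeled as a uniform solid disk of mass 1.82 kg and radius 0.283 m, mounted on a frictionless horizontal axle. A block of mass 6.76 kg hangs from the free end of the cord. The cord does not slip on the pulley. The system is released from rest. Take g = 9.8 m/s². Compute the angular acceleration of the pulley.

I = ½MR² = (1/2)(1.82)(0.283)² = 0.07288 kg·m².
Block: mg − T = ma. Pulley: TR = Iα. No-slip: a = αR, so T = (I/R²)a = 0.9100·a.
Then mg = (m + 0.9100)a, so a = (6.76)(9.8)/(6.76 + 0.9100) = 8.637 m/s².
α = a/R = 8.637/0.283 = 30.52 rad/s².

α ≈ 30.5 rad/s²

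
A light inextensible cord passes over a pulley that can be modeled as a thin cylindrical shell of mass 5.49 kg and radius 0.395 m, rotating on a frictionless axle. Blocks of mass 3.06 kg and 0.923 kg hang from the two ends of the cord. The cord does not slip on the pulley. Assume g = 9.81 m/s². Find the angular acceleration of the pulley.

I = MR² = (5.49)(0.395)² = 0.8566 kg·m².
Heavier block: m₁g − T₁ = m₁a. Lighter block: T₂ − m₂g = m₂a.
Pulley: (T₁ − T₂)R = Iα = I(a/R), so T₁ − T₂ = (I/R²)a = 1·M_p a = 5.490·a.
Adding the three: (m₁ − m₂)g = (m₁ + m₂ + 5.490)a, so a = (3.06 − 0.923)(9.81)/(3.06 + 0.923 + 5.490) = 2.213 m/s².
α = a/R = 2.213/0.395 = 5.603 rad/s².

α ≈ 5.60 rad/s²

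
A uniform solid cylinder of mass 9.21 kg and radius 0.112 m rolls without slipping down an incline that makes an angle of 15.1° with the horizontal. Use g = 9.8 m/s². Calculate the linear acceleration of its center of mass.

Translation along the incline: Mg sinθ − f = Ma.
Rotation about the center: fR = Iα with I = ½MR². No-slip gives a = αR, so f = (I/R²)a = (1/2)M a.
Substituting: Mg sinθ = (1 + 0.5000)Ma, so a = g sinθ/(1 + 0.5000) = (9.8) sin 15.1° / 1.500 = 1.702 m/s².

a ≈ 1.70 m/s²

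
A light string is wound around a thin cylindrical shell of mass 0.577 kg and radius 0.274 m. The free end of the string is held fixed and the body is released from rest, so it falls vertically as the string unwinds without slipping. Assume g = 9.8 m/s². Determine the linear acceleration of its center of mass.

Translation: Mg − T = Ma. Rotation about the center: TR = Iα with I = MR².
With a = αR: T = (I/R²)a = M a, so Mg = (1 + 1.000)Ma.
a = g/(1 + 1.000) = 9.8/2.000 = 4.900 m/s².

a ≈ 4.90 m/s²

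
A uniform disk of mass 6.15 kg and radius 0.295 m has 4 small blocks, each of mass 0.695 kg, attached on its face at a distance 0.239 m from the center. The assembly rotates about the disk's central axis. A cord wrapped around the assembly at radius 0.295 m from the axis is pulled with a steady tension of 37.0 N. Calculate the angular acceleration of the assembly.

I_disk = ½MR² = ½(6.15)(0.295)² = 0.2676 kg·m².
I_blocks = 4·m·r² = 4(0.695)(0.239)² = 0.1588 kg·m².
Total I = 0.4264 kg·m².
τ = F r = (37.0)(0.295) = 10.91 N·m.
α = τ/I = 10.91/0.4264 = 25.60 rad/s².

α ≈ 25.6 rad/s²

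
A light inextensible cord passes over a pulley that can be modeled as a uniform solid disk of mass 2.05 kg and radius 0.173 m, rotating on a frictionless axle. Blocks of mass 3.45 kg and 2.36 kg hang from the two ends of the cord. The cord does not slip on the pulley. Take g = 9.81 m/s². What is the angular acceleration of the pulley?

α ≈ 9.04 rad/s²

I = ½MR² = (1/2)(2.05)(0.173)² = 0.03068 kg·m².
Heavier block: m₁g − T₁ = m₁a. Lighter block: T₂ − m₂g = m₂a.
Pulley: (T₁ − T₂)R = Iα = I(a/R), so T₁ − T₂ = (I/R²)a = (1/2)M_p a = 1.025·a.
Adding the three: (m₁ − m₂)g = (m₁ + m₂ + 1.025)a, so a = (3.45 − 2.36)(9.81)/(3.45 + 2.36 + 1.025) = 1.564 m/s².
α = a/R = 1.564/0.173 = 9.043 rad/s².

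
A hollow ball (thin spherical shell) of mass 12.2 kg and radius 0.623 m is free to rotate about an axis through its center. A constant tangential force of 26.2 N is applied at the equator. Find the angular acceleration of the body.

I = (2/3)MR² = (2/3)(12.2)(0.623)² = 3.157 kg·m².
τ = F R = (26.2)(0.623) = 16.32 N·m.
From τ = Iα: α = 16.32/3.157 = 5.171 rad/s².

α ≈ 5.17 rad/s²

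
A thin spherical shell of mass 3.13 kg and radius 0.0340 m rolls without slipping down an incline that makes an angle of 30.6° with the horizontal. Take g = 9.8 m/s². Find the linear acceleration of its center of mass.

Translation along the incline: Mg sinθ − f = Ma.
Rotation about the center: fR = Iα with I = (2/3)MR². No-slip gives a = αR, so f = (I/R²)a = (2/3)M a.
Substituting: Mg sinθ = (1 + 0.6667)Ma, so a = g sinθ/(1 + 0.6667) = (9.8) sin 30.6° / 1.667 = 2.993 m/s².

a ≈ 2.99 m/s²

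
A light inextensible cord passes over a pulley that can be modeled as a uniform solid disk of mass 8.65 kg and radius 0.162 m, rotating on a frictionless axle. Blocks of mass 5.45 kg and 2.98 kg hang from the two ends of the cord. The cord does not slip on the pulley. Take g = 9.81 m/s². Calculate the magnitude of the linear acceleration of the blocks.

I = ½MR² = (1/2)(8.65)(0.162)² = 0.1135 kg·m².
Heavier block: m₁g − T₁ = m₁a. Lighter block: T₂ − m₂g = m₂a.
Pulley: (T₁ − T₂)R = Iα = I(a/R), so T₁ − T₂ = (I/R²)a = (1/2)M_p a = 4.325·a.
Adding the three: (m₁ − m₂)g = (m₁ + m₂ + 4.325)a, so a = (5.45 − 2.98)(9.81)/(5.45 + 2.98 + 4.325) = 1.900 m/s².

a ≈ 1.90 m/s²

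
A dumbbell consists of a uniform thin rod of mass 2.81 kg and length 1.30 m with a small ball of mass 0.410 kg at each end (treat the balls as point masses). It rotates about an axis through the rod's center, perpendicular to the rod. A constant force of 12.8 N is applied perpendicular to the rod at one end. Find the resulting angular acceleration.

α ≈ 11.2 rad/s²

I_rod = (1/12)ML² = (1/12)(2.81)(1.30)² = 0.3957 kg·m².
I_balls = 2·m·(L/2)² = 2(0.410)(0.6500)² = 0.3465 kg·m².
Total I = 0.7422 kg·m².
τ = F·(L/2) = (12.8)(0.650) = 8.320 N·m.
α = τ/I = 8.320/0.7422 = 11.21 rad/s².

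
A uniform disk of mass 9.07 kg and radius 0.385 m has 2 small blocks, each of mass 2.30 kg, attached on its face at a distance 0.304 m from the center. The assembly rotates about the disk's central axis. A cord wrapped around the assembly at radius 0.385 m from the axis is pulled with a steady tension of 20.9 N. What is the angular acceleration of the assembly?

α ≈ 7.33 rad/s²

I_disk = ½MR² = ½(9.07)(0.385)² = 0.6722 kg·m².
I_blocks = 2·m·r² = 2(2.30)(0.304)² = 0.4251 kg·m².
Total I = 1.097 kg·m².
τ = F r = (20.9)(0.385) = 8.046 N·m.
α = τ/I = 8.046/1.097 = 7.333 rad/s².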